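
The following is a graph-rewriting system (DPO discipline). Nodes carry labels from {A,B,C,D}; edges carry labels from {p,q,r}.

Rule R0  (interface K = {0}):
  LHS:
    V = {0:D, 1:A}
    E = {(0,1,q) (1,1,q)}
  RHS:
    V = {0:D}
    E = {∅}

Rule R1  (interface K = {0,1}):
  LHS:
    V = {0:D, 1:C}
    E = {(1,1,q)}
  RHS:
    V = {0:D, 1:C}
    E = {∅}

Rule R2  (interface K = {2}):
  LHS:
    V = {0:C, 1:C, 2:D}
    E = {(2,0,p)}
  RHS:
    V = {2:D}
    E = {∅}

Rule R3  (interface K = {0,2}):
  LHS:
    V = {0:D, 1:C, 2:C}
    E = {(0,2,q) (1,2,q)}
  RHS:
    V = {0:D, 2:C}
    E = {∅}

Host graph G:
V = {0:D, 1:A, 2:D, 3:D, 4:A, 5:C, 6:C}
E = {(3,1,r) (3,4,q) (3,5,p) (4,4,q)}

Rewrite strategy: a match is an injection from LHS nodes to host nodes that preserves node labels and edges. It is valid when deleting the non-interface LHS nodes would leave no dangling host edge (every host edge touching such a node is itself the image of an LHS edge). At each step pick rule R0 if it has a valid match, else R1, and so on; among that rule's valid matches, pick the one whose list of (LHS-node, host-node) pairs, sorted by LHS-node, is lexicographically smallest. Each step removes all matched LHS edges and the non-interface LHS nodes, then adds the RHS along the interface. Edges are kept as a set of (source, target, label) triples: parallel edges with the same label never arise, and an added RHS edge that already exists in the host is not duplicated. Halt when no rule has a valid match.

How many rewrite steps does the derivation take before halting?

[0] host  ⇒  7 nodes, 4 edges  {3-r->1 3-q->4 3-p->5 4-q->4}
[1] R0 @ {0↦3, 1↦4}  ⇒  6 nodes, 2 edges  {3-r->1 3-p->5}
[2] R2 @ {0↦5, 1↦6, 2↦3}  ⇒  4 nodes, 1 edges  {3-r->1}
halt: no rule applies after step 2

Answer: 2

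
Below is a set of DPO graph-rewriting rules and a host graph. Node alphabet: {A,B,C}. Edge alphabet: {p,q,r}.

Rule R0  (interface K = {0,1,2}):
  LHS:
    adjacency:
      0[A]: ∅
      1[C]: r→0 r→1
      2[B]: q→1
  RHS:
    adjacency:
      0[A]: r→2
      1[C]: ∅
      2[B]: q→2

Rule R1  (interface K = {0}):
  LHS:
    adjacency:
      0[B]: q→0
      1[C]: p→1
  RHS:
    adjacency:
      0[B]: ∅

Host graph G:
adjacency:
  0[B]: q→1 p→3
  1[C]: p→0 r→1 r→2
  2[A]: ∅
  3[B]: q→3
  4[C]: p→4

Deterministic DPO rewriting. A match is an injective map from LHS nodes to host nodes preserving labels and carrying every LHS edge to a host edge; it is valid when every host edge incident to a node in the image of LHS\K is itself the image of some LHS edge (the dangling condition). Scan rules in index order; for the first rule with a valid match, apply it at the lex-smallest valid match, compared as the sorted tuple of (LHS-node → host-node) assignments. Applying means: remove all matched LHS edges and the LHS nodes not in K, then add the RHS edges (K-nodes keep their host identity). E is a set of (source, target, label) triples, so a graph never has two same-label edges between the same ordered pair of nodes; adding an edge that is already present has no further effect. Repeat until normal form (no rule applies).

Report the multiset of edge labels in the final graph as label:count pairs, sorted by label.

Answer: p:2 q:1 r:1

Steps:
start.  V:5 E:7  edges: 0-q->1 0-p->3 1-p->0 1-r->1 1-r->2 3-q->3 4-p->4
1. fire R0 via {0↦2, 1↦1, 2↦0}  →  V:5 E:6  edges: 0-q->0 0-p->3 1-p->0 2-r->0 3-q->3 4-p->4
2. fire R1 via {0↦0, 1↦4}  →  V:4 E:4  edges: 0-p->3 1-p->0 2-r->0 3-q->3
normal form: no rule applies after step 2
NF edges: [(0, 3, 'p'), (1, 0, 'p'), (2, 0, 'r'), (3, 3, 'q')]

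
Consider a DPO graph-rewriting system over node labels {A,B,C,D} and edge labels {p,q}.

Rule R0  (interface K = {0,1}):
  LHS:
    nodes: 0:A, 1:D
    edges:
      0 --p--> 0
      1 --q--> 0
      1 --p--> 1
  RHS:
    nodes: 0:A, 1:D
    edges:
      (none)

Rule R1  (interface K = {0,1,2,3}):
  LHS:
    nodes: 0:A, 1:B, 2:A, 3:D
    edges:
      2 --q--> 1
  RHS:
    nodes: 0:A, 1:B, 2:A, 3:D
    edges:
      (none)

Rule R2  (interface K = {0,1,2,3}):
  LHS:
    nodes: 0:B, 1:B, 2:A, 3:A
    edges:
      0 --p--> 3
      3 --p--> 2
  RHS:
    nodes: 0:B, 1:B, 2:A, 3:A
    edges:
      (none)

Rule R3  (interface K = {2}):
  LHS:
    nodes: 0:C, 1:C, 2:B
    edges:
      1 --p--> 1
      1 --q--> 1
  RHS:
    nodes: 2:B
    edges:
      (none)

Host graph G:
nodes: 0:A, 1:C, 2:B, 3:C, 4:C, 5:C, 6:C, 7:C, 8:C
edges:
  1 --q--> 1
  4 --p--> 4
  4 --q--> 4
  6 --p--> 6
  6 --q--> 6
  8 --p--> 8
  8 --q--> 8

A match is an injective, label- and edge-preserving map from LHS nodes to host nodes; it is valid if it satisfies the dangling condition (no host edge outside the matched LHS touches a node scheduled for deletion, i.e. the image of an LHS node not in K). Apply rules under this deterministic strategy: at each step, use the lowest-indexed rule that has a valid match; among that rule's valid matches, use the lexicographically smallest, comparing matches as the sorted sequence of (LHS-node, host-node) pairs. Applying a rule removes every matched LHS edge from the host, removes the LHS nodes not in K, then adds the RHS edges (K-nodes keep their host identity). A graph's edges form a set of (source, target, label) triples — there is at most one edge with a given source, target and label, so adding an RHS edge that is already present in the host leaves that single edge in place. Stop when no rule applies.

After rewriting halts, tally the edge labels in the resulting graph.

Answer: q:1

Steps:
initial: |V|=9 |E|=7  E = 1-q->1 4-p->4 4-q->4 6-p->6 6-q->6 8-p->8 8-q->8
step 1: apply R3 at {0↦3, 1↦4, 2↦2}  → |V|=7 |E|=5  E = 1-q->1 6-p->6 6-q->6 8-p->8 8-q->8
step 2: apply R3 at {0↦5, 1↦6, 2↦2}  → |V|=5 |E|=3  E = 1-q->1 8-p->8 8-q->8
step 3: apply R3 at {0↦7, 1↦8, 2↦2}  → |V|=3 |E|=1  E = 1-q->1
normal form: no rule applies after step 3
NF edges: [(1, 1, 'q')]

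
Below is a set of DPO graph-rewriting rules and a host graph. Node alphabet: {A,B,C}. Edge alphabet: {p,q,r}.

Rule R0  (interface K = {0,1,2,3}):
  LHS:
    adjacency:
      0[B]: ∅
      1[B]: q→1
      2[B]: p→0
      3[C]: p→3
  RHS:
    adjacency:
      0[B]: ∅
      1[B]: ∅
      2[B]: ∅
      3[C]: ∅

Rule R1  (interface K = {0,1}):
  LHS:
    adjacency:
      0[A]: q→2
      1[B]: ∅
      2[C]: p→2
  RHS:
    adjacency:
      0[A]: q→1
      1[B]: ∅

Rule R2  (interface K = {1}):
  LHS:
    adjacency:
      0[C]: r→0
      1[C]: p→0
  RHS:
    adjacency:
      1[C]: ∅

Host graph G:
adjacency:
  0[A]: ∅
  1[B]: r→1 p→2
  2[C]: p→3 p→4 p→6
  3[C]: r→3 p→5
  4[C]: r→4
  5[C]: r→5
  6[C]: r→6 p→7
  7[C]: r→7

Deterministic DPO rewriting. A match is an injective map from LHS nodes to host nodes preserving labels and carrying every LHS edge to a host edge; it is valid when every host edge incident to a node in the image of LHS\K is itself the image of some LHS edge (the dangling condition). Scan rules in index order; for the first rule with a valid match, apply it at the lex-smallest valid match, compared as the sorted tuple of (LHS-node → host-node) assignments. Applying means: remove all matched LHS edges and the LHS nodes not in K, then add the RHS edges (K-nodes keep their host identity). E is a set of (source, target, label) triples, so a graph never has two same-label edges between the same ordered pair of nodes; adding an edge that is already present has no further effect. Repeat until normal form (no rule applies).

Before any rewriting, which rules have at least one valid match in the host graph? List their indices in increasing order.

Answer: [R2]

Steps:
R0: no valid match — LHS pattern not found
R1: no valid match — LHS pattern not found
R2: 3 valid matches — {0↦4, 1↦2}, {0↦5, 1↦3}, {0↦7, 1↦6}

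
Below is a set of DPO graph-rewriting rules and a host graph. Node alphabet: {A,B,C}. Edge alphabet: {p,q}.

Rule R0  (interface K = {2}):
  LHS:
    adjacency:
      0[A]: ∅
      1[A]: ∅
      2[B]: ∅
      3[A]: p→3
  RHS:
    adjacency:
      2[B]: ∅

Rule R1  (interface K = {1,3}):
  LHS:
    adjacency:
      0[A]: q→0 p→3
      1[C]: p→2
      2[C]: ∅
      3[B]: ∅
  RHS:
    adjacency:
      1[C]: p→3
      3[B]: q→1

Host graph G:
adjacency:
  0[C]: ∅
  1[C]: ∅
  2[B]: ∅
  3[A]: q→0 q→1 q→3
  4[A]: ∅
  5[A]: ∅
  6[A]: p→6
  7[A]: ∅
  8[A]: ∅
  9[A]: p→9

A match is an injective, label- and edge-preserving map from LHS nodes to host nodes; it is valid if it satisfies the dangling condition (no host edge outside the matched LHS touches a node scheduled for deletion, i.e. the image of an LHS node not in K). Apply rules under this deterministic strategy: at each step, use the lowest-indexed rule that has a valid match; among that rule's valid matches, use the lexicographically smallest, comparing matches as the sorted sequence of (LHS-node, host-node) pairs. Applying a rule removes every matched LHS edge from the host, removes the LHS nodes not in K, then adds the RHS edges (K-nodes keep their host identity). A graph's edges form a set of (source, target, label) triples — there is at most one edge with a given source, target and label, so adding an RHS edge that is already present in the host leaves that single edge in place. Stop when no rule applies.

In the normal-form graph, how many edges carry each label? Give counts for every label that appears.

start.  V:10 E:5  edges: 3-q->0 3-q->1 3-q->3 6-p->6 9-p->9
1. fire R0 via {0↦4, 1↦5, 2↦2, 3↦6}  →  V:7 E:4  edges: 3-q->0 3-q->1 3-q->3 9-p->9
2. fire R0 via {0↦7, 1↦8, 2↦2, 3↦9}  →  V:4 E:3  edges: 3-q->0 3-q->1 3-q->3
normal form: no rule applies after step 2
NF edges: [(3, 0, 'q'), (3, 1, 'q'), (3, 3, 'q')]

Answer: q:3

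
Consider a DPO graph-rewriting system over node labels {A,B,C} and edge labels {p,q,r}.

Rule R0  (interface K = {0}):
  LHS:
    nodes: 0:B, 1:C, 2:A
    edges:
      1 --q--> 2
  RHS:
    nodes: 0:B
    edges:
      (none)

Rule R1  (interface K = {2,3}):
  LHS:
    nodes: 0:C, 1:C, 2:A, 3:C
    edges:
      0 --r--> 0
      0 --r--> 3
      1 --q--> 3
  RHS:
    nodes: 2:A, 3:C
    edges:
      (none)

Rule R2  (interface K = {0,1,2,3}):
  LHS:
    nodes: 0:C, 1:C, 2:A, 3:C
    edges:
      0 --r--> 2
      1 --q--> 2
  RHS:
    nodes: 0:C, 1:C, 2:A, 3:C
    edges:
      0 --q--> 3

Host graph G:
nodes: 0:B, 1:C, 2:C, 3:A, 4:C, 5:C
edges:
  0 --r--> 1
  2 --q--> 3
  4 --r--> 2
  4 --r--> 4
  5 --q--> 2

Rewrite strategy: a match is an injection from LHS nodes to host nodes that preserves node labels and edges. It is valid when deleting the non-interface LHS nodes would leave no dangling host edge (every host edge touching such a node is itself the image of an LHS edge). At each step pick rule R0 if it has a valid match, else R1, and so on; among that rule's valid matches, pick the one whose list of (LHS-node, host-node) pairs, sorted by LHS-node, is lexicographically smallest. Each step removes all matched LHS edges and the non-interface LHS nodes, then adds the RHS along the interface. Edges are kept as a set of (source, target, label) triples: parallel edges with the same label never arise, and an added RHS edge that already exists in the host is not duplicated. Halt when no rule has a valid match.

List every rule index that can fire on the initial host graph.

Answer: [R1]

Derivation:
R0: no valid match — 1 raw match, all fail dangling condition
R1: 1 valid match — {0↦4, 1↦5, 2↦3, 3↦2}
R2: no valid match — LHS pattern not found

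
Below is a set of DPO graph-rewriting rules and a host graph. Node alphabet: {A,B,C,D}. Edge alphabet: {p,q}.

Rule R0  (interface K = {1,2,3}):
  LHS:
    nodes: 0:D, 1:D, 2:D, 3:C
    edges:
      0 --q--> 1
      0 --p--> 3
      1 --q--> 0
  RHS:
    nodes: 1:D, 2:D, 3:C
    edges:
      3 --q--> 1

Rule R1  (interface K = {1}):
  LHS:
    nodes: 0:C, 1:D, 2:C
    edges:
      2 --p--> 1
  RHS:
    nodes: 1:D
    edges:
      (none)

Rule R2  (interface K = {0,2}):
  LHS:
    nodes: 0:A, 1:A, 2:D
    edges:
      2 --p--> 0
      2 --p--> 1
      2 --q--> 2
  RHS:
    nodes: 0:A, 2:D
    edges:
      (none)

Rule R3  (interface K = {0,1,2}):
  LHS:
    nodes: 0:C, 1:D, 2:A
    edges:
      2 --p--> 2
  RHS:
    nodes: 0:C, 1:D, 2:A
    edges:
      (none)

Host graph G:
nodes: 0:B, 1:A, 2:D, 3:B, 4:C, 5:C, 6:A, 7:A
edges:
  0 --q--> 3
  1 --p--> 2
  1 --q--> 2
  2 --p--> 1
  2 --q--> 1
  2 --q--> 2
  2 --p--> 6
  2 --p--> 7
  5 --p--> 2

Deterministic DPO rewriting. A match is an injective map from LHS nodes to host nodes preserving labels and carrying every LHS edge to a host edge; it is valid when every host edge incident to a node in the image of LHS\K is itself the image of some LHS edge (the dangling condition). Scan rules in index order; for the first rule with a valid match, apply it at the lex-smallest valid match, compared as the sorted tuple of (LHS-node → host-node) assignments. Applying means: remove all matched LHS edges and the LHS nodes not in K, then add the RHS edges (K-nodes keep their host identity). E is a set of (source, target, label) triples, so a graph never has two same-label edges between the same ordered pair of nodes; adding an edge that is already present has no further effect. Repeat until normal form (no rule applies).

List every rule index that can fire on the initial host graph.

R0: no valid match — LHS pattern not found
R1: 1 valid match — {0↦4, 1↦2, 2↦5}
R2: 4 valid matches — {0↦1, 1↦6, 2↦2}, {0↦1, 1↦7, 2↦2}, {0↦6, 1↦7, 2↦2} (+1 more)
R3: no valid match — LHS pattern not found

Answer: [R1,R2]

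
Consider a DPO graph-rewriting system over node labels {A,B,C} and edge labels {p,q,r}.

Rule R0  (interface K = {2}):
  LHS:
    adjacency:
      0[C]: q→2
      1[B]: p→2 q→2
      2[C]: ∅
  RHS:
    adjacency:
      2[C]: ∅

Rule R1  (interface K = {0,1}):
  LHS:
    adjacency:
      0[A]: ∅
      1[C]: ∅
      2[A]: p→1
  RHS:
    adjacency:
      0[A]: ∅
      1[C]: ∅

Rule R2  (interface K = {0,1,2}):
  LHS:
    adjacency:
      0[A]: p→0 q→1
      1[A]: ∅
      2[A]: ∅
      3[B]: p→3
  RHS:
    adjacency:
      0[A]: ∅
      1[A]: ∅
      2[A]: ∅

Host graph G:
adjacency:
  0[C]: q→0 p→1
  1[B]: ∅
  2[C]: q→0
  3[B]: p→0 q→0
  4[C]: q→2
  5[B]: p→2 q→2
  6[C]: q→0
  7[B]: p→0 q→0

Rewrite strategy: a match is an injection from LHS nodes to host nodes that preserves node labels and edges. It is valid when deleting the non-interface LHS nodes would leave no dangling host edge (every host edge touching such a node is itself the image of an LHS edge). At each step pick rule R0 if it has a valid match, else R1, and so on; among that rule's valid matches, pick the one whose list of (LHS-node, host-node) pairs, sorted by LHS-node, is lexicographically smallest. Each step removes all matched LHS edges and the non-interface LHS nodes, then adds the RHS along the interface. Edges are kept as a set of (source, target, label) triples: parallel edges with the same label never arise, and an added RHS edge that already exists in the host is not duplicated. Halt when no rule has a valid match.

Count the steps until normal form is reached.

start.  V:8 E:11  edges: 0-q->0 0-p->1 2-q->0 3-p->0 3-q->0 4-q->2 5-p->2 5-q->2 6-q->0 7-p->0 7-q->0
1. fire R0 via {0↦4, 1↦5, 2↦2}  →  V:6 E:8  edges: 0-q->0 0-p->1 2-q->0 3-p->0 3-q->0 6-q->0 7-p->0 7-q->0
2. fire R0 via {0↦2, 1↦3, 2↦0}  →  V:4 E:5  edges: 0-q->0 0-p->1 6-q->0 7-p->0 7-q->0
3. fire R0 via {0↦6, 1↦7, 2↦0}  →  V:2 E:2  edges: 0-q->0 0-p->1
final graph: no rule applies after step 3

Answer: 3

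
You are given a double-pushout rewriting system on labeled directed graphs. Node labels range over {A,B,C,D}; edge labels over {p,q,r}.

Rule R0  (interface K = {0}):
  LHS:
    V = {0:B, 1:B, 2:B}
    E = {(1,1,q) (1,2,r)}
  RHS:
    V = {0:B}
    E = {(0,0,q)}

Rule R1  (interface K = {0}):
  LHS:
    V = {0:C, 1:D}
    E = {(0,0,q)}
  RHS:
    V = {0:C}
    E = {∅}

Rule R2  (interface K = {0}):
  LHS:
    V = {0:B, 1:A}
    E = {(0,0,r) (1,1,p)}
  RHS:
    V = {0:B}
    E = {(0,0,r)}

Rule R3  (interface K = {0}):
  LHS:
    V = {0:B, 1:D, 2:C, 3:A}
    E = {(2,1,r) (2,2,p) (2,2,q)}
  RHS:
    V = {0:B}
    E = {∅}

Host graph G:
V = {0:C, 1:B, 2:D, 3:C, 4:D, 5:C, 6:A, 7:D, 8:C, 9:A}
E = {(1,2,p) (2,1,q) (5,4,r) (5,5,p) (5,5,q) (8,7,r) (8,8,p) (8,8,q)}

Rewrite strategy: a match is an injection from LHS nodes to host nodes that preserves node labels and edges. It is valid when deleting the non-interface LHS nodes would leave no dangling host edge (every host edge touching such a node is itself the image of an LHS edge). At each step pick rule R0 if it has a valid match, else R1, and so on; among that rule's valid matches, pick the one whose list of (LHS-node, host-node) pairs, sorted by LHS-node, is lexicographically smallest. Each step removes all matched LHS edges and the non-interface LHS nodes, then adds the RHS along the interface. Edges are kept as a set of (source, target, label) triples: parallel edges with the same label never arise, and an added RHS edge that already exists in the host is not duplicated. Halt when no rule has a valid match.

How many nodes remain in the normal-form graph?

[0] host  ⇒  10 nodes, 8 edges  {1-p->2 2-q->1 5-r->4 5-p->5 5-q->5 8-r->7 8-p->8 8-q->8}
[1] R3 @ {0↦1, 1↦4, 2↦5, 3↦6}  ⇒  7 nodes, 5 edges  {1-p->2 2-q->1 8-r->7 8-p->8 8-q->8}
[2] R3 @ {0↦1, 1↦7, 2↦8, 3↦9}  ⇒  4 nodes, 2 edges  {1-p->2 2-q->1}
halt: no rule applies after step 2
NF nodes: {0:C, 1:B, 2:D, 3:C}

Answer: 4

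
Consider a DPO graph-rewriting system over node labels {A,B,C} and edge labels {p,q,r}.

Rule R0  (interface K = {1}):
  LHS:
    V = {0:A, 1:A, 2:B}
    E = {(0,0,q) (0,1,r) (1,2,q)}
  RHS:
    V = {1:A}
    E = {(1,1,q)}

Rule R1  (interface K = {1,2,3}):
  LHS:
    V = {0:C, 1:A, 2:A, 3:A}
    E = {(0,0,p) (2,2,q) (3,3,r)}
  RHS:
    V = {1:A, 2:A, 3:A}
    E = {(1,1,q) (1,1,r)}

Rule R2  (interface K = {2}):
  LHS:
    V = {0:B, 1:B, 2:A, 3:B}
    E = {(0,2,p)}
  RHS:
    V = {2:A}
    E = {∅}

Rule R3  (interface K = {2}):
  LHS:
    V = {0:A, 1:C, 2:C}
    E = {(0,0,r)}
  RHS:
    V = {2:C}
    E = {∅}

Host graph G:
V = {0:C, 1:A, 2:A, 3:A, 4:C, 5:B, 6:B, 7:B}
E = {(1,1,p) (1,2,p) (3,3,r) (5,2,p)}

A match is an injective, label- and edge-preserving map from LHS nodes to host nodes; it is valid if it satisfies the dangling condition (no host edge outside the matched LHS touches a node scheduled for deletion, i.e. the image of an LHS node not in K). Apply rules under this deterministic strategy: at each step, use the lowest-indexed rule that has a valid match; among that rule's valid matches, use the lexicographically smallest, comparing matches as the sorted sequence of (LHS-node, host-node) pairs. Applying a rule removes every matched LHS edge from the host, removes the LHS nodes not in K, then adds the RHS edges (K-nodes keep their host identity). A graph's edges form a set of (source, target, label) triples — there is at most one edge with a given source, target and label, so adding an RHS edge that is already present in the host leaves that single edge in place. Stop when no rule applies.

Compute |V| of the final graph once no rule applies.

Answer: 3

Steps:
start.  V:8 E:4  edges: 1-p->1 1-p->2 3-r->3 5-p->2
1. fire R2 via {0↦5, 1↦6, 2↦2, 3↦7}  →  V:5 E:3  edges: 1-p->1 1-p->2 3-r->3
2. fire R3 via {0↦3, 1↦0, 2↦4}  →  V:3 E:2  edges: 1-p->1 1-p->2
normal form: no rule applies after step 2
NF nodes: {1:A, 2:A, 4:C}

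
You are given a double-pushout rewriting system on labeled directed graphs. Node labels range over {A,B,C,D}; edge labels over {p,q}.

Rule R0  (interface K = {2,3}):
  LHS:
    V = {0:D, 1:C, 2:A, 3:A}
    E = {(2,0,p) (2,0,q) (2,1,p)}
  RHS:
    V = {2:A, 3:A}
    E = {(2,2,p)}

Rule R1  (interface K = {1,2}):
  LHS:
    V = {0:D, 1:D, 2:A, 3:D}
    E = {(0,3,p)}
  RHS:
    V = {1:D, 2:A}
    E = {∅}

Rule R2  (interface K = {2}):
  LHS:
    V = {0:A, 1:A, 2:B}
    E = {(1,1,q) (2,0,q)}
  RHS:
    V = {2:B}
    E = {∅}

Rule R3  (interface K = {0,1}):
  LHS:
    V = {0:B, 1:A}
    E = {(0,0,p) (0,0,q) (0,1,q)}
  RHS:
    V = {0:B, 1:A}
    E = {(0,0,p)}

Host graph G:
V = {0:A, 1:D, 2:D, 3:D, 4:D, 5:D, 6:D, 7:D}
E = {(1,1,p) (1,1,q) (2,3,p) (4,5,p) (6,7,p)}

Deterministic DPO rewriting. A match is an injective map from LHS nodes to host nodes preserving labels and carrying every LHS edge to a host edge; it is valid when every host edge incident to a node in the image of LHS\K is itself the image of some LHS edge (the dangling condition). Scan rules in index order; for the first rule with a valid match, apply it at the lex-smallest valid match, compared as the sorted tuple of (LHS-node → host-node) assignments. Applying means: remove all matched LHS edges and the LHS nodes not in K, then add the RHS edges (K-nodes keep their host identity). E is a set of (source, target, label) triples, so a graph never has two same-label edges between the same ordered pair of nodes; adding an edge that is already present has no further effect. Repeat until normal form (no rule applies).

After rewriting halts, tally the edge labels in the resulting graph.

initial: |V|=8 |E|=5  E = 1-p->1 1-q->1 2-p->3 4-p->5 6-p->7
step 1: apply R1 at {0↦2, 1↦1, 2↦0, 3↦3}  → |V|=6 |E|=4  E = 1-p->1 1-q->1 4-p->5 6-p->7
step 2: apply R1 at {0↦4, 1↦1, 2↦0, 3↦5}  → |V|=4 |E|=3  E = 1-p->1 1-q->1 6-p->7
step 3: apply R1 at {0↦6, 1↦1, 2↦0, 3↦7}  → |V|=2 |E|=2  E = 1-p->1 1-q->1
halt: no rule applies after step 3
NF edges: [(1, 1, 'p'), (1, 1, 'q')]

Answer: p:1 q:1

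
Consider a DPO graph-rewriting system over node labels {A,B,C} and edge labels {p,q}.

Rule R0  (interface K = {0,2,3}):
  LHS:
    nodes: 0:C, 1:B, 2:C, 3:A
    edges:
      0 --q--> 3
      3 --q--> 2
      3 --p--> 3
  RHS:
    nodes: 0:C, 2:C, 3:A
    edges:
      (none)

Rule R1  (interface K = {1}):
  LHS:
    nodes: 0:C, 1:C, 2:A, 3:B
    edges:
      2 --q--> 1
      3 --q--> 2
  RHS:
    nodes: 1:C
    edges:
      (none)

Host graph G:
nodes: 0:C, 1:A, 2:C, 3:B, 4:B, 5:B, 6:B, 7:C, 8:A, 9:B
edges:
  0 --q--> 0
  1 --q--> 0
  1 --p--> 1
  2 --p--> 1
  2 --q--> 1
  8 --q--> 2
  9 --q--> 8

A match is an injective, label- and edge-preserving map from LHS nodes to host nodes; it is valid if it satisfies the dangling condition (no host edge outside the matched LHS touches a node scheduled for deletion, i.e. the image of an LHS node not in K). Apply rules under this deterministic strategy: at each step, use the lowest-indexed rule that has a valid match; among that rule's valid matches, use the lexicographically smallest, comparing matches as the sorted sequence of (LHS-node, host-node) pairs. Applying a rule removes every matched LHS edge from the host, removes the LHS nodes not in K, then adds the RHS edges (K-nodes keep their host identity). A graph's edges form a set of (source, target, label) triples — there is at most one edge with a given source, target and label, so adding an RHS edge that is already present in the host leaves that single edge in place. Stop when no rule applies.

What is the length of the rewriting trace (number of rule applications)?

[0] host  ⇒  10 nodes, 7 edges  {0-q->0 1-q->0 1-p->1 2-p->1 2-q->1 8-q->2 9-q->8}
[1] R0 @ {0↦2, 1↦3, 2↦0, 3↦1}  ⇒  9 nodes, 4 edges  {0-q->0 2-p->1 8-q->2 9-q->8}
[2] R1 @ {0↦7, 1↦2, 2↦8, 3↦9}  ⇒  6 nodes, 2 edges  {0-q->0 2-p->1}
normal form: no rule applies after step 2

Answer: 2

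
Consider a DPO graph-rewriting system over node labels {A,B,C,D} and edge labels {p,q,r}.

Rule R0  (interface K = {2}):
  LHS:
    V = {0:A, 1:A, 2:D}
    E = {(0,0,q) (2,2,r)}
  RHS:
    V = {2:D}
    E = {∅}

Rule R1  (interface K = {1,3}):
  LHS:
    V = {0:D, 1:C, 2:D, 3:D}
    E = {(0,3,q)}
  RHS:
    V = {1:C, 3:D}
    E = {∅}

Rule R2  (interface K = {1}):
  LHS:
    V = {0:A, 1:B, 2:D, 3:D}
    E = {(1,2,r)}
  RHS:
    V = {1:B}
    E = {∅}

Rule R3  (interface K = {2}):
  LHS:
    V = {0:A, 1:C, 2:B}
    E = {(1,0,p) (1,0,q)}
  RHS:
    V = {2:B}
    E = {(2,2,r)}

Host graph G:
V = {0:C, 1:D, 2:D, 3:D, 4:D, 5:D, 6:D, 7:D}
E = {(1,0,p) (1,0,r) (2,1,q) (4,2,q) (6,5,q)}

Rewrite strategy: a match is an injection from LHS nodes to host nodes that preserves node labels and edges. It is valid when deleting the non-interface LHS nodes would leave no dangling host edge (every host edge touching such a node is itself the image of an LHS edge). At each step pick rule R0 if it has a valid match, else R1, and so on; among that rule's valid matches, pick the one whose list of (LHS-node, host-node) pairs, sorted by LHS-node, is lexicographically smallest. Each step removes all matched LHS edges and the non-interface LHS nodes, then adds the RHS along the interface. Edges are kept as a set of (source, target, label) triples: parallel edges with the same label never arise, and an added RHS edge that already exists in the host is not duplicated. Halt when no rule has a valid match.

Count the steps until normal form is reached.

initial: |V|=8 |E|=5  E = 1-p->0 1-r->0 2-q->1 4-q->2 6-q->5
step 1: apply R1 at {0↦4, 1↦0, 2↦3, 3↦2}  → |V|=6 |E|=4  E = 1-p->0 1-r->0 2-q->1 6-q->5
step 2: apply R1 at {0↦2, 1↦0, 2↦7, 3↦1}  → |V|=4 |E|=3  E = 1-p->0 1-r->0 6-q->5
halt: no rule applies after step 2

Answer: 2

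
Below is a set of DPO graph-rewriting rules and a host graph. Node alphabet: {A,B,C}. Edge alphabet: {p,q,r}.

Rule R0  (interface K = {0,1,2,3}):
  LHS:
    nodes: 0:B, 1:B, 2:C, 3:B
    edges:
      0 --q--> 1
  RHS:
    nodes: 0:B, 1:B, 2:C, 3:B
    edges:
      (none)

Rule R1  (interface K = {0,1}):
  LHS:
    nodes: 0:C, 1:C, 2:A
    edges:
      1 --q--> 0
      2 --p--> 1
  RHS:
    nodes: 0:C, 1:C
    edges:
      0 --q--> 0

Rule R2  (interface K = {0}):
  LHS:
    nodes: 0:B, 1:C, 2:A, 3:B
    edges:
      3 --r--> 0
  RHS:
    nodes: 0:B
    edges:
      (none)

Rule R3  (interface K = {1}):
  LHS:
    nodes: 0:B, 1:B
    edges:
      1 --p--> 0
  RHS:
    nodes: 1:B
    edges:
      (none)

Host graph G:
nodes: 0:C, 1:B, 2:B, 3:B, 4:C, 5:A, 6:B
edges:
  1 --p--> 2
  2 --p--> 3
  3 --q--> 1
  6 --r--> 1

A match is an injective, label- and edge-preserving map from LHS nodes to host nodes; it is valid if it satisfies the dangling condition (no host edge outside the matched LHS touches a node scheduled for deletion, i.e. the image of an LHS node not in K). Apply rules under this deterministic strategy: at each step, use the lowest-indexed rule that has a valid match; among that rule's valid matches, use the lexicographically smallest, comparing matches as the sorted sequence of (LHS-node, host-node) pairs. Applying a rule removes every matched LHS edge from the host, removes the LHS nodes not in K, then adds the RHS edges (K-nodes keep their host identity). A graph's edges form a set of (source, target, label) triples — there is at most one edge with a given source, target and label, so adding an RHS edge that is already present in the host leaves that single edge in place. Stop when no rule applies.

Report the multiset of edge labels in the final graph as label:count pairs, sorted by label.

Answer: (no edges)

Derivation:
start.  V:7 E:4  edges: 1-p->2 2-p->3 3-q->1 6-r->1
1. fire R0 via {0↦3, 1↦1, 2↦0, 3↦2}  →  V:7 E:3  edges: 1-p->2 2-p->3 6-r->1
2. fire R2 via {0↦1, 1↦0, 2↦5, 3↦6}  →  V:4 E:2  edges: 1-p->2 2-p->3
3. fire R3 via {0↦3, 1↦2}  →  V:3 E:1  edges: 1-p->2
4. fire R3 via {0↦2, 1↦1}  →  V:2 E:0  edges: ∅
final graph: no rule applies after step 4
NF edges: []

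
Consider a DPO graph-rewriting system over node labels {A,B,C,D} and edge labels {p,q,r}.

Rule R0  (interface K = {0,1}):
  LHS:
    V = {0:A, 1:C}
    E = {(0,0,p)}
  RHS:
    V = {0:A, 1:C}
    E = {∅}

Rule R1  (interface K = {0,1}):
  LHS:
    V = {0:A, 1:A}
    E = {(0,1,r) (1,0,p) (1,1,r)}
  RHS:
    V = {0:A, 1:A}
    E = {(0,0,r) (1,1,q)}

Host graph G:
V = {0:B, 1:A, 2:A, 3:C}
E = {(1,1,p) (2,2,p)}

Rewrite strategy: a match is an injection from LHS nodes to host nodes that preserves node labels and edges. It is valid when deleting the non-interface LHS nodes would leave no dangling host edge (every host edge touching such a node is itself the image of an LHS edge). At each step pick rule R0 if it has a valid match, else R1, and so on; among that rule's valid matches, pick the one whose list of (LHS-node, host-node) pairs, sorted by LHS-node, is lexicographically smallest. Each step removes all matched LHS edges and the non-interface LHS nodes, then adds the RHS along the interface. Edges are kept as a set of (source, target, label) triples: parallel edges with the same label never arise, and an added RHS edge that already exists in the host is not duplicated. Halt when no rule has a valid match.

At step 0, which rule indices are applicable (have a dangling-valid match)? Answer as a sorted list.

Answer: [R0]

Steps:
R0: 2 valid matches — {0↦1, 1↦3}, {0↦2, 1↦3}
R1: no valid match — LHS pattern not found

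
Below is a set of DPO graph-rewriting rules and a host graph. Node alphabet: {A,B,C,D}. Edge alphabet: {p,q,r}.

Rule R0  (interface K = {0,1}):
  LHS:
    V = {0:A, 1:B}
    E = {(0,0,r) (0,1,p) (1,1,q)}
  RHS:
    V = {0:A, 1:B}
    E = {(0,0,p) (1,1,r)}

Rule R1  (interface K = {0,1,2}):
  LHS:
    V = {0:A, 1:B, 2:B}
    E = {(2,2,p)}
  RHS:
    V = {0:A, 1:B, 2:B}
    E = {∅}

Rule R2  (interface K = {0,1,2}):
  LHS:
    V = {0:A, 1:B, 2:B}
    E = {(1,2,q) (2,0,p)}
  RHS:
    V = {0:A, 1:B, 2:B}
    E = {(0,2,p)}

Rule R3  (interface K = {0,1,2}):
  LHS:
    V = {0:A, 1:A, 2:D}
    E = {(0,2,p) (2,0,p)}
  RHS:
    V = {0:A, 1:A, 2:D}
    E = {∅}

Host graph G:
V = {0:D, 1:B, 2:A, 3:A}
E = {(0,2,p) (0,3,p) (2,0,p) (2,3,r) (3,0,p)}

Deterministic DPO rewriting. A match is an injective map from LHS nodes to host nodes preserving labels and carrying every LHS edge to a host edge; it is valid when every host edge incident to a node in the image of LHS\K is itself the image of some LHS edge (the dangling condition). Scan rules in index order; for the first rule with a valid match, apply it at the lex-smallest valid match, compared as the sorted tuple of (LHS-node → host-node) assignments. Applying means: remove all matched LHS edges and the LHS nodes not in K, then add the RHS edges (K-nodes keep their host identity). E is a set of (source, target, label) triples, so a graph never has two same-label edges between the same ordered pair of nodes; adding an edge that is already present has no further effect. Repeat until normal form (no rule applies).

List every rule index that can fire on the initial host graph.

Answer: [R3]

Derivation:
R0: no valid match — LHS pattern not found
R1: no valid match — LHS pattern not found
R2: no valid match — LHS pattern not found
R3: 2 valid matches — {0↦2, 1↦3, 2↦0}, {0↦3, 1↦2, 2↦0}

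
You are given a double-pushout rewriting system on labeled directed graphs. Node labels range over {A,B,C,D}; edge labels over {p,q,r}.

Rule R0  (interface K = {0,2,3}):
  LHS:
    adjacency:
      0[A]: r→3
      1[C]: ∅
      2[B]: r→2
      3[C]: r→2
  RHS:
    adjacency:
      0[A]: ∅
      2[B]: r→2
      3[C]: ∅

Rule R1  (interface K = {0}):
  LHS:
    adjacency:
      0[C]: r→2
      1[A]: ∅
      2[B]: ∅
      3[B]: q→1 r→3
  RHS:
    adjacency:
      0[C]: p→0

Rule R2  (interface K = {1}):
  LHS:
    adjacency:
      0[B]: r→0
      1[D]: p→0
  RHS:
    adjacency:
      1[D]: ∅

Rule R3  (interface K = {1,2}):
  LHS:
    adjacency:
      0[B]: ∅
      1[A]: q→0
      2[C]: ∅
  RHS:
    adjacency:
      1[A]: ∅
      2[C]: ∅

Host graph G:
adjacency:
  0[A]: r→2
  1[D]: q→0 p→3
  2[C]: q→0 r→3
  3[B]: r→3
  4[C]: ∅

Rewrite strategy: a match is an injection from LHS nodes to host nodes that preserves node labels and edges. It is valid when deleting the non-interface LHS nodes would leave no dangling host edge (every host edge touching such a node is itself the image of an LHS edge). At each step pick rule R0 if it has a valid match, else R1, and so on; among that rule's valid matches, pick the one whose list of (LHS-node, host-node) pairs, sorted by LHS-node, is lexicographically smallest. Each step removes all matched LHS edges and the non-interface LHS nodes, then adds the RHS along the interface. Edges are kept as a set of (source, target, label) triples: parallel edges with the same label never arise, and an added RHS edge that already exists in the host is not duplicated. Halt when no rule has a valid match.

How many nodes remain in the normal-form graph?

Answer: 3

Derivation:
start.  V:5 E:6  edges: 0-r->2 1-q->0 1-p->3 2-q->0 2-r->3 3-r->3
1. fire R0 via {0↦0, 1↦4, 2↦3, 3↦2}  →  V:4 E:4  edges: 1-q->0 1-p->3 2-q->0 3-r->3
2. fire R2 via {0↦3, 1↦1}  →  V:3 E:2  edges: 1-q->0 2-q->0
halt: no rule applies after step 2
NF nodes: {0:A, 1:D, 2:C}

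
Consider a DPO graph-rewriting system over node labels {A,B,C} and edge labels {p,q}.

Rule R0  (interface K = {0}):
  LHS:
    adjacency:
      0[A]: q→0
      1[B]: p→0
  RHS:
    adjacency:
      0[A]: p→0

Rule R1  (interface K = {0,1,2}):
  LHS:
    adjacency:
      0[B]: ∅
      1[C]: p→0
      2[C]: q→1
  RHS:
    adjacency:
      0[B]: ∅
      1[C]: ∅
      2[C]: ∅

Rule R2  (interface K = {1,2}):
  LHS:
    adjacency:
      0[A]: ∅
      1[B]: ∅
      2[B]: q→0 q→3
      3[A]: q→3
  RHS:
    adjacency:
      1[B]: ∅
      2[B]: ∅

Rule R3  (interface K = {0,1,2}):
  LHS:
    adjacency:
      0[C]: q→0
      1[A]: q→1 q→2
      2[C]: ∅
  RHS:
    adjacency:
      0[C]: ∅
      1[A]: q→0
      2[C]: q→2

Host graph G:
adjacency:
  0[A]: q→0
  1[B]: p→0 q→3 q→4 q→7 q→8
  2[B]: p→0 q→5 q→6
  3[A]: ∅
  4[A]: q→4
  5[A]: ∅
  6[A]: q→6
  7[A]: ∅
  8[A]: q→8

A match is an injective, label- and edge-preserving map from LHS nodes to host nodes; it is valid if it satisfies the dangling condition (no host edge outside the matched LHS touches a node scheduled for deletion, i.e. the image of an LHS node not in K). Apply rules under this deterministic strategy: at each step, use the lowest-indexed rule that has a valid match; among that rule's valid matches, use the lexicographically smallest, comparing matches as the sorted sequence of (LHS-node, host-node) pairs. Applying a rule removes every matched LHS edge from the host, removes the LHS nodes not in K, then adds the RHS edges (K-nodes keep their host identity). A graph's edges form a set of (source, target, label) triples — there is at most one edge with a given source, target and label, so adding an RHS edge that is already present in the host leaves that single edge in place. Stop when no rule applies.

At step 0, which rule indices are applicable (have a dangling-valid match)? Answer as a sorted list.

Answer: [R2]

Rewrite trace:
R0: no valid match — 2 raw matches, all fail dangling condition
R1: no valid match — LHS pattern not found
R2: 5 valid matches — {0↦3, 1↦2, 2↦1, 3↦4}, {0↦3, 1↦2, 2↦1, 3↦8}, {0↦5, 1↦1, 2↦2, 3↦6} (+2 more)
R3: no valid match — LHS pattern not found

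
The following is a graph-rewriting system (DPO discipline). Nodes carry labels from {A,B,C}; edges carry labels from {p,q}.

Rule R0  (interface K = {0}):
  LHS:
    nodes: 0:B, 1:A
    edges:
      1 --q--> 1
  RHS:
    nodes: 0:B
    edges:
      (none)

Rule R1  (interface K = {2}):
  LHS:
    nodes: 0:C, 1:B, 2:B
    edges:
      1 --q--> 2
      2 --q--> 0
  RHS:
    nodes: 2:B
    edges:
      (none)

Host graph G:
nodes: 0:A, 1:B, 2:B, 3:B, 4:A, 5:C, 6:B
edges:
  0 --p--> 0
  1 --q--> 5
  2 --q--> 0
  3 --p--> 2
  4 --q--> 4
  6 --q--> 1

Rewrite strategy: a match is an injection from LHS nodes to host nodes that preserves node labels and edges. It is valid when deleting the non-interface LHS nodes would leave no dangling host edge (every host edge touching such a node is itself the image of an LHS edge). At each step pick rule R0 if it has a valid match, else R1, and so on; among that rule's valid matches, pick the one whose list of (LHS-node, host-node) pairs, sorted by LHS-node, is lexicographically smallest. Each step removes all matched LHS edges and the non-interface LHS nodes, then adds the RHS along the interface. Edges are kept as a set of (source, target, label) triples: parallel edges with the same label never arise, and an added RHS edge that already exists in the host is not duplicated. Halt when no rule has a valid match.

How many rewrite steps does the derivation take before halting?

Answer: 2

Derivation:
start.  V:7 E:6  edges: 0-p->0 1-q->5 2-q->0 3-p->2 4-q->4 6-q->1
1. fire R0 via {0↦1, 1↦4}  →  V:6 E:5  edges: 0-p->0 1-q->5 2-q->0 3-p->2 6-q->1
2. fire R1 via {0↦5, 1↦6, 2↦1}  →  V:4 E:3  edges: 0-p->0 2-q->0 3-p->2
final graph: no rule applies after step 2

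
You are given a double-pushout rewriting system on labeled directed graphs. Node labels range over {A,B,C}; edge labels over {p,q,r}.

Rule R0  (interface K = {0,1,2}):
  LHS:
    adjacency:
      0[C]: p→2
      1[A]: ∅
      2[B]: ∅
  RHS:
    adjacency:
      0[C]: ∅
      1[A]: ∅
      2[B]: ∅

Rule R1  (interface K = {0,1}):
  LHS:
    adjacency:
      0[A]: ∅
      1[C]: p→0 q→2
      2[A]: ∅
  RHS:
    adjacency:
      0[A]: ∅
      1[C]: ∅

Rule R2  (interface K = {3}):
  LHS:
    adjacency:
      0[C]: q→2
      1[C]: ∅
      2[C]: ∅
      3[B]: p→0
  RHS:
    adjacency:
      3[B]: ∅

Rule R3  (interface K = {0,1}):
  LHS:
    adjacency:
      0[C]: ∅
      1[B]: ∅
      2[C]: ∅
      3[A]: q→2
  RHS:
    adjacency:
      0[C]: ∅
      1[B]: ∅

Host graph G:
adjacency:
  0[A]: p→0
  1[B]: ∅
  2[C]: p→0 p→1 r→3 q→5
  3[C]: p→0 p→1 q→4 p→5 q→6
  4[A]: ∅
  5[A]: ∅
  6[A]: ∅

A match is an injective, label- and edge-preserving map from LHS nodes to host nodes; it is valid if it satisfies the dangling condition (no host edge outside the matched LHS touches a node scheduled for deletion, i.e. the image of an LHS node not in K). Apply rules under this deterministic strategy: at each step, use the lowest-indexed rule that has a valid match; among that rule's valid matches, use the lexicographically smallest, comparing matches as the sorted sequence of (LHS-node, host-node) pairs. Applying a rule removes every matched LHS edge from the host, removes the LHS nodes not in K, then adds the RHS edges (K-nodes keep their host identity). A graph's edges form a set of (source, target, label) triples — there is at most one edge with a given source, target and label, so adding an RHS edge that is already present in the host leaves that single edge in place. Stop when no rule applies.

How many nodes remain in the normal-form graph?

Answer: 4

Derivation:
[0] host  ⇒  7 nodes, 10 edges  {0-p->0 2-p->0 2-p->1 2-r->3 2-q->5 3-p->0 3-p->1 3-q->4 3-p->5 3-q->6}
[1] R0 @ {0↦2, 1↦0, 2↦1}  ⇒  7 nodes, 9 edges  {0-p->0 2-p->0 2-r->3 2-q->5 3-p->0 3-p->1 3-q->4 3-p->5 3-q->6}
[2] R0 @ {0↦3, 1↦0, 2↦1}  ⇒  7 nodes, 8 edges  {0-p->0 2-p->0 2-r->3 2-q->5 3-p->0 3-q->4 3-p->5 3-q->6}
[3] R1 @ {0↦0, 1↦3, 2↦4}  ⇒  6 nodes, 6 edges  {0-p->0 2-p->0 2-r->3 2-q->5 3-p->5 3-q->6}
[4] R1 @ {0↦5, 1↦3, 2↦6}  ⇒  5 nodes, 4 edges  {0-p->0 2-p->0 2-r->3 2-q->5}
[5] R1 @ {0↦0, 1↦2, 2↦5}  ⇒  4 nodes, 2 edges  {0-p->0 2-r->3}
normal form: no rule applies after step 5
NF nodes: {0:A, 1:B, 2:C, 3:C}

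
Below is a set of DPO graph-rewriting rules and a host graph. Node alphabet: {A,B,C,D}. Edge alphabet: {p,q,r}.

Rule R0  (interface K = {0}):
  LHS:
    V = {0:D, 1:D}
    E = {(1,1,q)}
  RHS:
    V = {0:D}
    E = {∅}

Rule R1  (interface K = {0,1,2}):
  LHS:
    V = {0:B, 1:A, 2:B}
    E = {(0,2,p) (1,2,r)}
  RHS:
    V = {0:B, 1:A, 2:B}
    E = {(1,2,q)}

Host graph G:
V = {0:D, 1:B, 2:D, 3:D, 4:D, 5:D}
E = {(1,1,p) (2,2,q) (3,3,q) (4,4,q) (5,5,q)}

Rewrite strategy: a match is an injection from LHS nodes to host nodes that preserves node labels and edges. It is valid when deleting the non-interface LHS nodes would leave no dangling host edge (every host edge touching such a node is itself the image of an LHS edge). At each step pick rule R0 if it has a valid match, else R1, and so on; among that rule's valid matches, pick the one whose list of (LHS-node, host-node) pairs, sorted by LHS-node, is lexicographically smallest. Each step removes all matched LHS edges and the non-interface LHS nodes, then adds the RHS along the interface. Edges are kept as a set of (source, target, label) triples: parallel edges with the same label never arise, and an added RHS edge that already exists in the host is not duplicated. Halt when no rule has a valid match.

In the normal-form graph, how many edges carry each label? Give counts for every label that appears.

start.  V:6 E:5  edges: 1-p->1 2-q->2 3-q->3 4-q->4 5-q->5
1. fire R0 via {0↦0, 1↦2}  →  V:5 E:4  edges: 1-p->1 3-q->3 4-q->4 5-q->5
2. fire R0 via {0↦0, 1↦3}  →  V:4 E:3  edges: 1-p->1 4-q->4 5-q->5
3. fire R0 via {0↦0, 1↦4}  →  V:3 E:2  edges: 1-p->1 5-q->5
4. fire R0 via {0↦0, 1↦5}  →  V:2 E:1  edges: 1-p->1
halt: no rule applies after step 4
NF edges: [(1, 1, 'p')]

Answer: p:1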